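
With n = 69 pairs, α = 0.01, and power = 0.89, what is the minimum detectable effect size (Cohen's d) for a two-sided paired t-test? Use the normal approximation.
d ≈ 0.46

Minimum detectable effect (paired t-test, normal approximation):
d = (z_{α/2} + z_β) / √n
d = (2.576 + 1.227) / √69
d = 3.802 / 8.307
d ≈ 0.46

By Cohen's convention (0.2 small / 0.5 medium / 0.8 large): small effect.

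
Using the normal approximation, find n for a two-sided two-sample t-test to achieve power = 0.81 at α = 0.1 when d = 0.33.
n = 117 per group

Sample size formula (two-sample t-test, normal approximation):
n = 2 · ((z_{α/2} + z_β) / d)²

z_{α/2} = 1.645 (for α = 0.1, two-sided)
z_β = 0.878 (for power = 0.81)
d = 0.33

n = 2 · ((1.645 + 0.878) / 0.33)²
n = 2 · (7.645)²
n ≈ 116.89
Round up to the next whole number: n = 117 per group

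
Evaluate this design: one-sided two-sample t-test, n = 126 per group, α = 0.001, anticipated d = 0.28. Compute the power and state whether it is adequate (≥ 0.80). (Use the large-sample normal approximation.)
Power ≈ 0.19; the study is underpowered (power < 0.80)

Power calculation (two-sample t-test, normal approximation):
z_β = d · √(n/2) - z_α
z_β = 0.28 · √(126/2) - 3.090
z_β = 0.28 · 7.937 - 3.090
z_β = -0.868

Power = Φ(z_β) = Φ(-0.868) ≈ 0.193

Effect size d = 0.28 is small by Cohen's convention (0.2/0.5/0.8).

Threshold: power ≥ 0.80 is conventionally adequate.
Power ≈ 0.19 → the study is underpowered (power < 0.80).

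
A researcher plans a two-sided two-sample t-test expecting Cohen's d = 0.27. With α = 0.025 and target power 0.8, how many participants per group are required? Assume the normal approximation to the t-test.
n = 261 per group

Sample size formula (two-sample t-test, normal approximation):
n = 2 · ((z_{α/2} + z_β) / d)²

z_{α/2} = 2.241 (for α = 0.025, two-sided)
z_β = 0.842 (for power = 0.8)
d = 0.27

n = 2 · ((2.241 + 0.842) / 0.27)²
n = 2 · (11.419)²
n ≈ 260.79
Round up to the next whole number: n = 261 per group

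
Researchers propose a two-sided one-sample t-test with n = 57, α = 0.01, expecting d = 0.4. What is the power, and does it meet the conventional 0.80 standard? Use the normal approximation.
Power ≈ 0.67; the study is underpowered (power < 0.80)

Power calculation (one-sample t-test, normal approximation):
z_β = d · √n - z_{α/2}
z_β = 0.4 · √57 - 2.576
z_β = 0.4 · 7.550 - 2.576
z_β = 0.444

Power = Φ(z_β) = Φ(0.444) ≈ 0.672

Effect size d = 0.4 is small by Cohen's convention (0.2/0.5/0.8).

Threshold: power ≥ 0.80 is conventionally adequate.
Power ≈ 0.67 → the study is underpowered (power < 0.80).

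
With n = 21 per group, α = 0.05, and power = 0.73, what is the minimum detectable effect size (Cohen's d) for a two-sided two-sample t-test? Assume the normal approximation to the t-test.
d ≈ 0.79

Minimum detectable effect (two-sample t-test, normal approximation):
d = (z_{α/2} + z_β) / √(n/2)
d = (1.960 + 0.613) / √(21/2)
d = 2.573 / 3.240
d ≈ 0.79

By Cohen's convention (0.2 small / 0.5 medium / 0.8 large): medium effect.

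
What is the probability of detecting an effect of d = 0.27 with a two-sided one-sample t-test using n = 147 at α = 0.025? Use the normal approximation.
Power ≈ 0.85

Power calculation (one-sample t-test, normal approximation):
z_β = d · √n - z_{α/2}
z_β = 0.27 · √147 - 2.241
z_β = 0.27 · 12.124 - 2.241
z_β = 1.032

Power = Φ(z_β) = Φ(1.032) ≈ 0.849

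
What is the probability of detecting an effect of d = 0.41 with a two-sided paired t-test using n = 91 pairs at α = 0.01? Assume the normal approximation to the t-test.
Power ≈ 0.91

Power calculation (paired t-test, normal approximation):
z_β = d · √n - z_{α/2}
z_β = 0.41 · √91 - 2.576
z_β = 0.41 · 9.539 - 2.576
z_β = 1.335

Power = Φ(z_β) = Φ(1.335) ≈ 0.909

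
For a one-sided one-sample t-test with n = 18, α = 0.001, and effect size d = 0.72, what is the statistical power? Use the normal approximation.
Power ≈ 0.49

Power calculation (one-sample t-test, normal approximation):
z_β = d · √n - z_α
z_β = 0.72 · √18 - 3.090
z_β = 0.72 · 4.243 - 3.090
z_β = -0.036

Power = Φ(z_β) = Φ(-0.036) ≈ 0.486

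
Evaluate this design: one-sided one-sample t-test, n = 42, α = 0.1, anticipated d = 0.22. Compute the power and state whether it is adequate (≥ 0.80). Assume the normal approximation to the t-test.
Power ≈ 0.56; the study is underpowered (power < 0.80)

Power calculation (one-sample t-test, normal approximation):
z_β = d · √n - z_α
z_β = 0.22 · √42 - 1.282
z_β = 0.22 · 6.481 - 1.282
z_β = 0.144

Power = Φ(z_β) = Φ(0.144) ≈ 0.557

Effect size d = 0.22 is small by Cohen's convention (0.2/0.5/0.8).

Threshold: power ≥ 0.80 is conventionally adequate.
Power ≈ 0.56 → the study is underpowered (power < 0.80).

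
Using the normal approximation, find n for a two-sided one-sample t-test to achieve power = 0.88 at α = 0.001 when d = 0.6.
n = 56

Sample size formula (one-sample t-test, normal approximation):
n = ((z_{α/2} + z_β) / d)²

z_{α/2} = 3.291 (for α = 0.001, two-sided)
z_β = 1.175 (for power = 0.88)
d = 0.6

n = ((3.291 + 1.175) / 0.6)²
n = (7.443)²
n ≈ 55.40
Round up to the next whole number: n = 56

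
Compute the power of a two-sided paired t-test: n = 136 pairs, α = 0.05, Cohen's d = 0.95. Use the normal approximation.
Power ≈ 1.00

Power calculation (paired t-test, normal approximation):
z_β = d · √n - z_{α/2}
z_β = 0.95 · √136 - 1.960
z_β = 0.95 · 11.662 - 1.960
z_β = 9.119

Power = Φ(z_β) = Φ(9.119) ≈ 1.000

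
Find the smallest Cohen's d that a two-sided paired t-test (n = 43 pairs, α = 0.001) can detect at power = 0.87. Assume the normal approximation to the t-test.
d ≈ 0.67

Minimum detectable effect (paired t-test, normal approximation):
d = (z_{α/2} + z_β) / √n
d = (3.291 + 1.126) / √43
d = 4.417 / 6.557
d ≈ 0.67

By Cohen's convention (0.2 small / 0.5 medium / 0.8 large): medium effect.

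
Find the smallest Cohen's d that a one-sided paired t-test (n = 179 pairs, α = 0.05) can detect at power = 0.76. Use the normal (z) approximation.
d ≈ 0.18

Minimum detectable effect (paired t-test, normal approximation):
d = (z_α + z_β) / √n
d = (1.645 + 0.706) / √179
d = 2.351 / 13.379
d ≈ 0.18

By Cohen's convention (0.2 small / 0.5 medium / 0.8 large): very small effect.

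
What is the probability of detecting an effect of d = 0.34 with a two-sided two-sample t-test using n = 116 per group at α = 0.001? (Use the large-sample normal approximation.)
Power ≈ 0.24

Power calculation (two-sample t-test, normal approximation):
z_β = d · √(n/2) - z_{α/2}
z_β = 0.34 · √(116/2) - 3.291
z_β = 0.34 · 7.616 - 3.291
z_β = -0.701

Power = Φ(z_β) = Φ(-0.701) ≈ 0.242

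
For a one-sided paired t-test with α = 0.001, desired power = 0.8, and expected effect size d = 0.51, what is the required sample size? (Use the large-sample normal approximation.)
n = 60 pairs

Sample size formula (paired t-test, normal approximation):
n = ((z_α + z_β) / d)²

z_α = 3.090 (for α = 0.001, one-sided)
z_β = 0.842 (for power = 0.8)
d = 0.51

n = ((3.090 + 0.842) / 0.51)²
n = (7.710)²
n ≈ 59.44
Round up to the next whole number: n = 60 pairs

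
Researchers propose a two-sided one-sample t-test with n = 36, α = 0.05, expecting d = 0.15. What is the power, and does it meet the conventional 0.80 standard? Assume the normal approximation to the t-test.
Power ≈ 0.14; the study is underpowered (power < 0.80)

Power calculation (one-sample t-test, normal approximation):
z_β = d · √n - z_{α/2}
z_β = 0.15 · √36 - 1.960
z_β = 0.15 · 6.000 - 1.960
z_β = -1.060

Power = Φ(z_β) = Φ(-1.060) ≈ 0.145

Effect size d = 0.15 is very small by Cohen's convention (0.2/0.5/0.8).

Threshold: power ≥ 0.80 is conventionally adequate.
Power ≈ 0.14 → the study is underpowered (power < 0.80).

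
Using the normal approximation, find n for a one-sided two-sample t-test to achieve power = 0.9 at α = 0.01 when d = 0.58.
n = 78 per group

Sample size formula (two-sample t-test, normal approximation):
n = 2 · ((z_α + z_β) / d)²

z_α = 2.326 (for α = 0.01, one-sided)
z_β = 1.282 (for power = 0.9)
d = 0.58

n = 2 · ((2.326 + 1.282) / 0.58)²
n = 2 · (6.221)²
n ≈ 77.40
Round up to the next whole number: n = 78 per group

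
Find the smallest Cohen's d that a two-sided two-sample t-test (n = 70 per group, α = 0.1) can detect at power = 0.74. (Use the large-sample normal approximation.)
d ≈ 0.39

Minimum detectable effect (two-sample t-test, normal approximation):
d = (z_{α/2} + z_β) / √(n/2)
d = (1.645 + 0.643) / √(70/2)
d = 2.288 / 5.916
d ≈ 0.39

By Cohen's convention (0.2 small / 0.5 medium / 0.8 large): small effect.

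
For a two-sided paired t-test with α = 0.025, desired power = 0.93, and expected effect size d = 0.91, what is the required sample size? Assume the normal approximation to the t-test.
n = 17 pairs

Sample size formula (paired t-test, normal approximation):
n = ((z_{α/2} + z_β) / d)²

z_{α/2} = 2.241 (for α = 0.025, two-sided)
z_β = 1.476 (for power = 0.93)
d = 0.91

n = ((2.241 + 1.476) / 0.91)²
n = (4.085)²
n ≈ 16.69
Round up to the next whole number: n = 17 pairs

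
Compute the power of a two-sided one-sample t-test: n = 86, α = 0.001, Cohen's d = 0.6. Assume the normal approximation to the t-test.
Power ≈ 0.99

Power calculation (one-sample t-test, normal approximation):
z_β = d · √n - z_{α/2}
z_β = 0.6 · √86 - 3.291
z_β = 0.6 · 9.274 - 3.291
z_β = 2.274

Power = Φ(z_β) = Φ(2.274) ≈ 0.989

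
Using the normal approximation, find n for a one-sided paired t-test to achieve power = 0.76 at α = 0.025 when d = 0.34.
n = 62 pairs

Sample size formula (paired t-test, normal approximation):
n = ((z_α + z_β) / d)²

z_α = 1.960 (for α = 0.025, one-sided)
z_β = 0.706 (for power = 0.76)
d = 0.34

n = ((1.960 + 0.706) / 0.34)²
n = (7.841)²
n ≈ 61.48
Round up to the next whole number: n = 62 pairs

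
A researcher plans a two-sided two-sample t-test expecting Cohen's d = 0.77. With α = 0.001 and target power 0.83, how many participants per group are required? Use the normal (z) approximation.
n = 61 per group

Sample size formula (two-sample t-test, normal approximation):
n = 2 · ((z_{α/2} + z_β) / d)²

z_{α/2} = 3.291 (for α = 0.001, two-sided)
z_β = 0.954 (for power = 0.83)
d = 0.77

n = 2 · ((3.291 + 0.954) / 0.77)²
n = 2 · (5.513)²
n ≈ 60.79
Round up to the next whole number: n = 61 per group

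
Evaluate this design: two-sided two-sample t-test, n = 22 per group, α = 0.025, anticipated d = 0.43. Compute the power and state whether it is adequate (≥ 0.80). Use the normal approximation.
Power ≈ 0.21; the study is underpowered (power < 0.80)

Power calculation (two-sample t-test, normal approximation):
z_β = d · √(n/2) - z_{α/2}
z_β = 0.43 · √(22/2) - 2.241
z_β = 0.43 · 3.317 - 2.241
z_β = -0.815

Power = Φ(z_β) = Φ(-0.815) ≈ 0.207

Effect size d = 0.43 is small by Cohen's convention (0.2/0.5/0.8).

Threshold: power ≥ 0.80 is conventionally adequate.
Power ≈ 0.21 → the study is underpowered (power < 0.80).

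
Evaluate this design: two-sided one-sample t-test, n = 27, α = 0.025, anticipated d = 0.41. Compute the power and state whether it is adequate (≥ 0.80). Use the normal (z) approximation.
Power ≈ 0.46; the study is underpowered (power < 0.80)

Power calculation (one-sample t-test, normal approximation):
z_β = d · √n - z_{α/2}
z_β = 0.41 · √27 - 2.241
z_β = 0.41 · 5.196 - 2.241
z_β = -0.111

Power = Φ(z_β) = Φ(-0.111) ≈ 0.456

Effect size d = 0.41 is small by Cohen's convention (0.2/0.5/0.8).

Threshold: power ≥ 0.80 is conventionally adequate.
Power ≈ 0.46 → the study is underpowered (power < 0.80).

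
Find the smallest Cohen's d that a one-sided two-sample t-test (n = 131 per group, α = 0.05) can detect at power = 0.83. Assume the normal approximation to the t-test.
d ≈ 0.32

Minimum detectable effect (two-sample t-test, normal approximation):
d = (z_α + z_β) / √(n/2)
d = (1.645 + 0.954) / √(131/2)
d = 2.599 / 8.093
d ≈ 0.32

By Cohen's convention (0.2 small / 0.5 medium / 0.8 large): small effect.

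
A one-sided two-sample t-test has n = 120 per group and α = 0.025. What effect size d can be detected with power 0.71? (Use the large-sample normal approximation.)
d ≈ 0.32

Minimum detectable effect (two-sample t-test, normal approximation):
d = (z_α + z_β) / √(n/2)
d = (1.960 + 0.553) / √(120/2)
d = 2.513 / 7.746
d ≈ 0.32

By Cohen's convention (0.2 small / 0.5 medium / 0.8 large): small effect.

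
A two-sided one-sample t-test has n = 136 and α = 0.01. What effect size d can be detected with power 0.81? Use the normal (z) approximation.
d ≈ 0.30

Minimum detectable effect (one-sample t-test, normal approximation):
d = (z_{α/2} + z_β) / √n
d = (2.576 + 0.878) / √136
d = 3.454 / 11.662
d ≈ 0.30

By Cohen's convention (0.2 small / 0.5 medium / 0.8 large): small effect.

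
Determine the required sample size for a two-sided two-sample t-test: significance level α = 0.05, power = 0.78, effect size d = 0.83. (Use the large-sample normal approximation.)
n = 22 per group

Sample size formula (two-sample t-test, normal approximation):
n = 2 · ((z_{α/2} + z_β) / d)²

z_{α/2} = 1.960 (for α = 0.05, two-sided)
z_β = 0.772 (for power = 0.78)
d = 0.83

n = 2 · ((1.960 + 0.772) / 0.83)²
n = 2 · (3.292)²
n ≈ 21.67
Round up to the next whole number: n = 22 per group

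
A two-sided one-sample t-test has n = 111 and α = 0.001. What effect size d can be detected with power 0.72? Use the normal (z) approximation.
d ≈ 0.37

Minimum detectable effect (one-sample t-test, normal approximation):
d = (z_{α/2} + z_β) / √n
d = (3.291 + 0.583) / √111
d = 3.873 / 10.536
d ≈ 0.37

By Cohen's convention (0.2 small / 0.5 medium / 0.8 large): small effect.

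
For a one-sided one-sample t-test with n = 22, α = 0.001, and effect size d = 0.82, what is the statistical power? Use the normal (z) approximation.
Power ≈ 0.78

Power calculation (one-sample t-test, normal approximation):
z_β = d · √n - z_α
z_β = 0.82 · √22 - 3.090
z_β = 0.82 · 4.690 - 3.090
z_β = 0.756

Power = Φ(z_β) = Φ(0.756) ≈ 0.775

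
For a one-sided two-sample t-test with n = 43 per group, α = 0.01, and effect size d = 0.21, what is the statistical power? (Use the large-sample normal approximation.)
Power ≈ 0.09

Power calculation (two-sample t-test, normal approximation):
z_β = d · √(n/2) - z_α
z_β = 0.21 · √(43/2) - 2.326
z_β = 0.21 · 4.637 - 2.326
z_β = -1.353

Power = Φ(z_β) = Φ(-1.353) ≈ 0.088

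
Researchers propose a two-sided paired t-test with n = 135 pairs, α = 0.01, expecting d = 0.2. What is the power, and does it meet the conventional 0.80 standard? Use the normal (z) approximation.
Power ≈ 0.40; the study is underpowered (power < 0.80)

Power calculation (paired t-test, normal approximation):
z_β = d · √n - z_{α/2}
z_β = 0.2 · √135 - 2.576
z_β = 0.2 · 11.619 - 2.576
z_β = -0.252

Power = Φ(z_β) = Φ(-0.252) ≈ 0.401

Effect size d = 0.2 is small by Cohen's convention (0.2/0.5/0.8).

Threshold: power ≥ 0.80 is conventionally adequate.
Power ≈ 0.40 → the study is underpowered (power < 0.80).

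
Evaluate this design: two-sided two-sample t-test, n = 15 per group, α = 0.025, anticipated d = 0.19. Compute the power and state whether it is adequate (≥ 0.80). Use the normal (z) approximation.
Power ≈ 0.04; the study is underpowered (power < 0.80)

Power calculation (two-sample t-test, normal approximation):
z_β = d · √(n/2) - z_{α/2}
z_β = 0.19 · √(15/2) - 2.241
z_β = 0.19 · 2.739 - 2.241
z_β = -1.721

Power = Φ(z_β) = Φ(-1.721) ≈ 0.043

Effect size d = 0.19 is very small by Cohen's convention (0.2/0.5/0.8).

Threshold: power ≥ 0.80 is conventionally adequate.
Power ≈ 0.04 → the study is underpowered (power < 0.80).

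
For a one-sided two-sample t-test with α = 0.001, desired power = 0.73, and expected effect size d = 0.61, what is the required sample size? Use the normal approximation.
n = 74 per group

Sample size formula (two-sample t-test, normal approximation):
n = 2 · ((z_α + z_β) / d)²

z_α = 3.090 (for α = 0.001, one-sided)
z_β = 0.613 (for power = 0.73)
d = 0.61

n = 2 · ((3.090 + 0.613) / 0.61)²
n = 2 · (6.070)²
n ≈ 73.69
Round up to the next whole number: n = 74 per group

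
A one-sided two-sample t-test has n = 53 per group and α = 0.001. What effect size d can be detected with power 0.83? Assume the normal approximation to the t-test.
d ≈ 0.79

Minimum detectable effect (two-sample t-test, normal approximation):
d = (z_α + z_β) / √(n/2)
d = (3.090 + 0.954) / √(53/2)
d = 4.044 / 5.148
d ≈ 0.79

By Cohen's convention (0.2 small / 0.5 medium / 0.8 large): medium effect.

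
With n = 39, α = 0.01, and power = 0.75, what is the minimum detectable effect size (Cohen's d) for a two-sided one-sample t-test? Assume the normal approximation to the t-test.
d ≈ 0.52

Minimum detectable effect (one-sample t-test, normal approximation):
d = (z_{α/2} + z_β) / √n
d = (2.576 + 0.674) / √39
d = 3.250 / 6.245
d ≈ 0.52

By Cohen's convention (0.2 small / 0.5 medium / 0.8 large): medium effect.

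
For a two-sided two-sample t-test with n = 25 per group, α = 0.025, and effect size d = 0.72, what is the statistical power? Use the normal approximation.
Power ≈ 0.62

Power calculation (two-sample t-test, normal approximation):
z_β = d · √(n/2) - z_{α/2}
z_β = 0.72 · √(25/2) - 2.241
z_β = 0.72 · 3.536 - 2.241
z_β = 0.304

Power = Φ(z_β) = Φ(0.304) ≈ 0.620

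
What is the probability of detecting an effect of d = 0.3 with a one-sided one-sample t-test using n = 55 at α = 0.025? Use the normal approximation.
Power ≈ 0.60

Power calculation (one-sample t-test, normal approximation):
z_β = d · √n - z_α
z_β = 0.3 · √55 - 1.960
z_β = 0.3 · 7.416 - 1.960
z_β = 0.265

Power = Φ(z_β) = Φ(0.265) ≈ 0.604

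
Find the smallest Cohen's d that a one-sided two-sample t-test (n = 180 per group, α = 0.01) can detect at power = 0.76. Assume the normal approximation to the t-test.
d ≈ 0.32

Minimum detectable effect (two-sample t-test, normal approximation):
d = (z_α + z_β) / √(n/2)
d = (2.326 + 0.706) / √(180/2)
d = 3.033 / 9.487
d ≈ 0.32

By Cohen's convention (0.2 small / 0.5 medium / 0.8 large): small effect.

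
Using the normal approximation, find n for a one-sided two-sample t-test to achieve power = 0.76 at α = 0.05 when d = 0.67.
n = 25 per group

Sample size formula (two-sample t-test, normal approximation):
n = 2 · ((z_α + z_β) / d)²

z_α = 1.645 (for α = 0.05, one-sided)
z_β = 0.706 (for power = 0.76)
d = 0.67

n = 2 · ((1.645 + 0.706) / 0.67)²
n = 2 · (3.509)²
n ≈ 24.63
Round up to the next whole number: n = 25 per group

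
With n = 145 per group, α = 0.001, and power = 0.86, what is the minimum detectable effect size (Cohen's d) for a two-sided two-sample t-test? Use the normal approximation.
d ≈ 0.51

Minimum detectable effect (two-sample t-test, normal approximation):
d = (z_{α/2} + z_β) / √(n/2)
d = (3.291 + 1.080) / √(145/2)
d = 4.371 / 8.515
d ≈ 0.51

By Cohen's convention (0.2 small / 0.5 medium / 0.8 large): medium effect.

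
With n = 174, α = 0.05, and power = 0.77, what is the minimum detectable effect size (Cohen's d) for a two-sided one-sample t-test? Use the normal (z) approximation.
d ≈ 0.20

Minimum detectable effect (one-sample t-test, normal approximation):
d = (z_{α/2} + z_β) / √n
d = (1.960 + 0.739) / √174
d = 2.699 / 13.191
d ≈ 0.20

By Cohen's convention (0.2 small / 0.5 medium / 0.8 large): small effect.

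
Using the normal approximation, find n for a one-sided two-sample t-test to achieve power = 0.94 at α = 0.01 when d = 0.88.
n = 39 per group

Sample size formula (two-sample t-test, normal approximation):
n = 2 · ((z_α + z_β) / d)²

z_α = 2.326 (for α = 0.01, one-sided)
z_β = 1.555 (for power = 0.94)
d = 0.88

n = 2 · ((2.326 + 1.555) / 0.88)²
n = 2 · (4.410)²
n ≈ 38.90
Round up to the next whole number: n = 39 per group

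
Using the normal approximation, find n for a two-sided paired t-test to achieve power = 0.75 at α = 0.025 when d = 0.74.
n = 16 pairs

Sample size formula (paired t-test, normal approximation):
n = ((z_{α/2} + z_β) / d)²

z_{α/2} = 2.241 (for α = 0.025, two-sided)
z_β = 0.674 (for power = 0.75)
d = 0.74

n = ((2.241 + 0.674) / 0.74)²
n = (3.939)²
n ≈ 15.52
Round up to the next whole number: n = 16 pairs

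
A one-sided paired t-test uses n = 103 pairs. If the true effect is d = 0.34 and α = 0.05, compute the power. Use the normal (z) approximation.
Power ≈ 0.96

Power calculation (paired t-test, normal approximation):
z_β = d · √n - z_α
z_β = 0.34 · √103 - 1.645
z_β = 0.34 · 10.149 - 1.645
z_β = 1.806

Power = Φ(z_β) = Φ(1.806) ≈ 0.965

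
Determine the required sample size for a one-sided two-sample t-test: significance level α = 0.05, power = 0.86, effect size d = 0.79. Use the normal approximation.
n = 24 per group

Sample size formula (two-sample t-test, normal approximation):
n = 2 · ((z_α + z_β) / d)²

z_α = 1.645 (for α = 0.05, one-sided)
z_β = 1.080 (for power = 0.86)
d = 0.79

n = 2 · ((1.645 + 1.080) / 0.79)²
n = 2 · (3.449)²
n ≈ 23.79
Round up to the next whole number: n = 24 per group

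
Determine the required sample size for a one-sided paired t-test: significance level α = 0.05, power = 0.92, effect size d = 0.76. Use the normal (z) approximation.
n = 17 pairs

Sample size formula (paired t-test, normal approximation):
n = ((z_α + z_β) / d)²

z_α = 1.645 (for α = 0.05, one-sided)
z_β = 1.405 (for power = 0.92)
d = 0.76

n = ((1.645 + 1.405) / 0.76)²
n = (4.013)²
n ≈ 16.10
Round up to the next whole number: n = 17 pairs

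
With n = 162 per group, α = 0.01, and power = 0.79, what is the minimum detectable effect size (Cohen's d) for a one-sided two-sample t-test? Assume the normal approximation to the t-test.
d ≈ 0.35

Minimum detectable effect (two-sample t-test, normal approximation):
d = (z_α + z_β) / √(n/2)
d = (2.326 + 0.806) / √(162/2)
d = 3.133 / 9.000
d ≈ 0.35

By Cohen's convention (0.2 small / 0.5 medium / 0.8 large): small effect.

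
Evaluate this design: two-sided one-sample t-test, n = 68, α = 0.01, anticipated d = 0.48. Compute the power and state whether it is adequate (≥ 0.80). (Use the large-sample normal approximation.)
Power ≈ 0.92; the study is adequately powered (power ≥ 0.80)

Power calculation (one-sample t-test, normal approximation):
z_β = d · √n - z_{α/2}
z_β = 0.48 · √68 - 2.576
z_β = 0.48 · 8.246 - 2.576
z_β = 1.382

Power = Φ(z_β) = Φ(1.382) ≈ 0.917

Effect size d = 0.48 is small by Cohen's convention (0.2/0.5/0.8).

Threshold: power ≥ 0.80 is conventionally adequate.
Power ≈ 0.92 → the study is adequately powered (power ≥ 0.80).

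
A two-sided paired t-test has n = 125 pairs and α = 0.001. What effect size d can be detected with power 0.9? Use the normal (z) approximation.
d ≈ 0.41

Minimum detectable effect (paired t-test, normal approximation):
d = (z_{α/2} + z_β) / √n
d = (3.291 + 1.282) / √125
d = 4.572 / 11.180
d ≈ 0.41

By Cohen's convention (0.2 small / 0.5 medium / 0.8 large): small effect.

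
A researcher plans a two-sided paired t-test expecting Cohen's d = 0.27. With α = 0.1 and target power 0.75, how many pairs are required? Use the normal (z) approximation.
n = 74 pairs

Sample size formula (paired t-test, normal approximation):
n = ((z_{α/2} + z_β) / d)²

z_{α/2} = 1.645 (for α = 0.1, two-sided)
z_β = 0.674 (for power = 0.75)
d = 0.27

n = ((1.645 + 0.674) / 0.27)²
n = (8.589)²
n ≈ 73.77
Round up to the next whole number: n = 74 pairs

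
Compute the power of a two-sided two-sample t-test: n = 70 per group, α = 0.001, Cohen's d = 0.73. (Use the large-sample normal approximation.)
Power ≈ 0.85

Power calculation (two-sample t-test, normal approximation):
z_β = d · √(n/2) - z_{α/2}
z_β = 0.73 · √(70/2) - 3.291
z_β = 0.73 · 5.916 - 3.291
z_β = 1.028

Power = Φ(z_β) = Φ(1.028) ≈ 0.848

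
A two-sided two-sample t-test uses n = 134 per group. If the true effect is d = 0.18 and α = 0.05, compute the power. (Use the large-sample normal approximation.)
Power ≈ 0.31

Power calculation (two-sample t-test, normal approximation):
z_β = d · √(n/2) - z_{α/2}
z_β = 0.18 · √(134/2) - 1.960
z_β = 0.18 · 8.185 - 1.960
z_β = -0.487

Power = Φ(z_β) = Φ(-0.487) ≈ 0.313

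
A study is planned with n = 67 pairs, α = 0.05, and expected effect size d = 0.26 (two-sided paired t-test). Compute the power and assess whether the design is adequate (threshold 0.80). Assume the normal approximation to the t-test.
Power ≈ 0.57; the study is underpowered (power < 0.80)

Power calculation (paired t-test, normal approximation):
z_β = d · √n - z_{α/2}
z_β = 0.26 · √67 - 1.960
z_β = 0.26 · 8.185 - 1.960
z_β = 0.168

Power = Φ(z_β) = Φ(0.168) ≈ 0.567

Effect size d = 0.26 is small by Cohen's convention (0.2/0.5/0.8).

Threshold: power ≥ 0.80 is conventionally adequate.
Power ≈ 0.57 → the study is underpowered (power < 0.80).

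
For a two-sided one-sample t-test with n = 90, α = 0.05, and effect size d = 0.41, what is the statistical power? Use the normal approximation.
Power ≈ 0.97

Power calculation (one-sample t-test, normal approximation):
z_β = d · √n - z_{α/2}
z_β = 0.41 · √90 - 1.960
z_β = 0.41 · 9.487 - 1.960
z_β = 1.930

Power = Φ(z_β) = Φ(1.930) ≈ 0.973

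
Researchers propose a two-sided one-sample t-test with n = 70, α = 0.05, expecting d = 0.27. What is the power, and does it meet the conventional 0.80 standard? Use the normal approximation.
Power ≈ 0.62; the study is underpowered (power < 0.80)

Power calculation (one-sample t-test, normal approximation):
z_β = d · √n - z_{α/2}
z_β = 0.27 · √70 - 1.960
z_β = 0.27 · 8.367 - 1.960
z_β = 0.299

Power = Φ(z_β) = Φ(0.299) ≈ 0.618

Effect size d = 0.27 is small by Cohen's convention (0.2/0.5/0.8).

Threshold: power ≥ 0.80 is conventionally adequate.
Power ≈ 0.62 → the study is underpowered (power < 0.80).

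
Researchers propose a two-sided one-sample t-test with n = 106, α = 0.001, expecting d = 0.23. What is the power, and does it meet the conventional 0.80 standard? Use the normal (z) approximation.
Power ≈ 0.18; the study is underpowered (power < 0.80)

Power calculation (one-sample t-test, normal approximation):
z_β = d · √n - z_{α/2}
z_β = 0.23 · √106 - 3.291
z_β = 0.23 · 10.296 - 3.291
z_β = -0.923

Power = Φ(z_β) = Φ(-0.923) ≈ 0.178

Effect size d = 0.23 is small by Cohen's convention (0.2/0.5/0.8).

Threshold: power ≥ 0.80 is conventionally adequate.
Power ≈ 0.18 → the study is underpowered (power < 0.80).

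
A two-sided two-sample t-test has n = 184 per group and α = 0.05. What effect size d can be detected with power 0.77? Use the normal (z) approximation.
d ≈ 0.28

Minimum detectable effect (two-sample t-test, normal approximation):
d = (z_{α/2} + z_β) / √(n/2)
d = (1.960 + 0.739) / √(184/2)
d = 2.699 / 9.592
d ≈ 0.28

By Cohen's convention (0.2 small / 0.5 medium / 0.8 large): small effect.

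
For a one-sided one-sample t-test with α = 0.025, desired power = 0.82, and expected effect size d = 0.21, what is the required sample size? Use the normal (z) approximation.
n = 188

Sample size formula (one-sample t-test, normal approximation):
n = ((z_α + z_β) / d)²

z_α = 1.960 (for α = 0.025, one-sided)
z_β = 0.915 (for power = 0.82)
d = 0.21

n = ((1.960 + 0.915) / 0.21)²
n = (13.690)²
n ≈ 187.42
Round up to the next whole number: n = 188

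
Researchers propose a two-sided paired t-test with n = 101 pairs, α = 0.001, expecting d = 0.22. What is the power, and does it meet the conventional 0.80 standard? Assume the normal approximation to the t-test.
Power ≈ 0.14; the study is underpowered (power < 0.80)

Power calculation (paired t-test, normal approximation):
z_β = d · √n - z_{α/2}
z_β = 0.22 · √101 - 3.291
z_β = 0.22 · 10.050 - 3.291
z_β = -1.080

Power = Φ(z_β) = Φ(-1.080) ≈ 0.140

Effect size d = 0.22 is small by Cohen's convention (0.2/0.5/0.8).

Threshold: power ≥ 0.80 is conventionally adequate.
Power ≈ 0.14 → the study is underpowered (power < 0.80).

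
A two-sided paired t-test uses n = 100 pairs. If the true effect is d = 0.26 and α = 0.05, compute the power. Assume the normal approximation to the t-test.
Power ≈ 0.74

Power calculation (paired t-test, normal approximation):
z_β = d · √n - z_{α/2}
z_β = 0.26 · √100 - 1.960
z_β = 0.26 · 10.000 - 1.960
z_β = 0.640

Power = Φ(z_β) = Φ(0.640) ≈ 0.739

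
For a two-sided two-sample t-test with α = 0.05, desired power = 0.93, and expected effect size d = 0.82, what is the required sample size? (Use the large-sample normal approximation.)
n = 36 per group

Sample size formula (two-sample t-test, normal approximation):
n = 2 · ((z_{α/2} + z_β) / d)²

z_{α/2} = 1.960 (for α = 0.05, two-sided)
z_β = 1.476 (for power = 0.93)
d = 0.82

n = 2 · ((1.960 + 1.476) / 0.82)²
n = 2 · (4.190)²
n ≈ 35.11
Round up to the next whole number: n = 36 per group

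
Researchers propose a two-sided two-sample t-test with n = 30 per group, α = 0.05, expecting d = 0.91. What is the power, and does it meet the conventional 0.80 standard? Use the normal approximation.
Power ≈ 0.94; the study is adequately powered (power ≥ 0.80)

Power calculation (two-sample t-test, normal approximation):
z_β = d · √(n/2) - z_{α/2}
z_β = 0.91 · √(30/2) - 1.960
z_β = 0.91 · 3.873 - 1.960
z_β = 1.564

Power = Φ(z_β) = Φ(1.564) ≈ 0.941

Effect size d = 0.91 is large by Cohen's convention (0.2/0.5/0.8).

Threshold: power ≥ 0.80 is conventionally adequate.
Power ≈ 0.94 → the study is adequately powered (power ≥ 0.80).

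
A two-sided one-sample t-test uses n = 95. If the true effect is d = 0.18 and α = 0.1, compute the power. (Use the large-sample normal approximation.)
Power ≈ 0.54

Power calculation (one-sample t-test, normal approximation):
z_β = d · √n - z_{α/2}
z_β = 0.18 · √95 - 1.645
z_β = 0.18 · 9.747 - 1.645
z_β = 0.110

Power = Φ(z_β) = Φ(0.110) ≈ 0.544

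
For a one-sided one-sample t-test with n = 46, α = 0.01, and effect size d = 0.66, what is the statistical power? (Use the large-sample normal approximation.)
Power ≈ 0.98

Power calculation (one-sample t-test, normal approximation):
z_β = d · √n - z_α
z_β = 0.66 · √46 - 2.326
z_β = 0.66 · 6.782 - 2.326
z_β = 2.150

Power = Φ(z_β) = Φ(2.150) ≈ 0.984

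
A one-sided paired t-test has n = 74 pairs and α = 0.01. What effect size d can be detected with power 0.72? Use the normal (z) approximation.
d ≈ 0.34

Minimum detectable effect (paired t-test, normal approximation):
d = (z_α + z_β) / √n
d = (2.326 + 0.583) / √74
d = 2.909 / 8.602
d ≈ 0.34

By Cohen's convention (0.2 small / 0.5 medium / 0.8 large): small effect.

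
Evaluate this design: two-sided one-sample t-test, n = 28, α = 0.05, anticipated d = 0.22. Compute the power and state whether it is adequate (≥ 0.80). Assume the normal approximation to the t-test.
Power ≈ 0.21; the study is underpowered (power < 0.80)

Power calculation (one-sample t-test, normal approximation):
z_β = d · √n - z_{α/2}
z_β = 0.22 · √28 - 1.960
z_β = 0.22 · 5.292 - 1.960
z_β = -0.796

Power = Φ(z_β) = Φ(-0.796) ≈ 0.213

Effect size d = 0.22 is small by Cohen's convention (0.2/0.5/0.8).

Threshold: power ≥ 0.80 is conventionally adequate.
Power ≈ 0.21 → the study is underpowered (power < 0.80).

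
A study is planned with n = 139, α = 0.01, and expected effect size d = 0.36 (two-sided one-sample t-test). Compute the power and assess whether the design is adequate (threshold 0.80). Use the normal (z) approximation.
Power ≈ 0.95; the study is adequately powered (power ≥ 0.80)

Power calculation (one-sample t-test, normal approximation):
z_β = d · √n - z_{α/2}
z_β = 0.36 · √139 - 2.576
z_β = 0.36 · 11.790 - 2.576
z_β = 1.669

Power = Φ(z_β) = Φ(1.669) ≈ 0.952

Effect size d = 0.36 is small by Cohen's convention (0.2/0.5/0.8).

Threshold: power ≥ 0.80 is conventionally adequate.
Power ≈ 0.95 → the study is adequately powered (power ≥ 0.80).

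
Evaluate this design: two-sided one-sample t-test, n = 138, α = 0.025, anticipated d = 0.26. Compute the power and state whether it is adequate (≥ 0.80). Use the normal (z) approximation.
Power ≈ 0.79; the study is underpowered (power < 0.80)

Power calculation (one-sample t-test, normal approximation):
z_β = d · √n - z_{α/2}
z_β = 0.26 · √138 - 2.241
z_β = 0.26 · 11.747 - 2.241
z_β = 0.813

Power = Φ(z_β) = Φ(0.813) ≈ 0.792

Effect size d = 0.26 is small by Cohen's convention (0.2/0.5/0.8).

Threshold: power ≥ 0.80 is conventionally adequate.
Power ≈ 0.79 → the study is underpowered (power < 0.80).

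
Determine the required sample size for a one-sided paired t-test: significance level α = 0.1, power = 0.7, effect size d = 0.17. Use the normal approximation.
n = 113 pairs

Sample size formula (paired t-test, normal approximation):
n = ((z_α + z_β) / d)²

z_α = 1.282 (for α = 0.1, one-sided)
z_β = 0.524 (for power = 0.7)
d = 0.17

n = ((1.282 + 0.524) / 0.17)²
n = (10.624)²
n ≈ 112.87
Round up to the next whole number: n = 113 pairs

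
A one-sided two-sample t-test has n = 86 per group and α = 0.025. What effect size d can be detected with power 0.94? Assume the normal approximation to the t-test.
d ≈ 0.54

Minimum detectable effect (two-sample t-test, normal approximation):
d = (z_α + z_β) / √(n/2)
d = (1.960 + 1.555) / √(86/2)
d = 3.515 / 6.557
d ≈ 0.54

By Cohen's convention (0.2 small / 0.5 medium / 0.8 large): medium effect.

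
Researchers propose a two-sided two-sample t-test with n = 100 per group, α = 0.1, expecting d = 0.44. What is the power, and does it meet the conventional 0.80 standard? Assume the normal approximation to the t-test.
Power ≈ 0.93; the study is adequately powered (power ≥ 0.80)

Power calculation (two-sample t-test, normal approximation):
z_β = d · √(n/2) - z_{α/2}
z_β = 0.44 · √(100/2) - 1.645
z_β = 0.44 · 7.071 - 1.645
z_β = 1.466

Power = Φ(z_β) = Φ(1.466) ≈ 0.929

Effect size d = 0.44 is small by Cohen's convention (0.2/0.5/0.8).

Threshold: power ≥ 0.80 is conventionally adequate.
Power ≈ 0.93 → the study is adequately powered (power ≥ 0.80).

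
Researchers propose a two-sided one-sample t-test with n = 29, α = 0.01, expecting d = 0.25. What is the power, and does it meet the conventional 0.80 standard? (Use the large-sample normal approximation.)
Power ≈ 0.11; the study is underpowered (power < 0.80)

Power calculation (one-sample t-test, normal approximation):
z_β = d · √n - z_{α/2}
z_β = 0.25 · √29 - 2.576
z_β = 0.25 · 5.385 - 2.576
z_β = -1.230

Power = Φ(z_β) = Φ(-1.230) ≈ 0.109

Effect size d = 0.25 is small by Cohen's convention (0.2/0.5/0.8).

Threshold: power ≥ 0.80 is conventionally adequate.
Power ≈ 0.11 → the study is underpowered (power < 0.80).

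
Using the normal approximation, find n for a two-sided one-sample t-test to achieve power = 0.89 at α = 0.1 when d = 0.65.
n = 20

Sample size formula (one-sample t-test, normal approximation):
n = ((z_{α/2} + z_β) / d)²

z_{α/2} = 1.645 (for α = 0.1, two-sided)
z_β = 1.227 (for power = 0.89)
d = 0.65

n = ((1.645 + 1.227) / 0.65)²
n = (4.418)²
n ≈ 19.52
Round up to the next whole number: n = 20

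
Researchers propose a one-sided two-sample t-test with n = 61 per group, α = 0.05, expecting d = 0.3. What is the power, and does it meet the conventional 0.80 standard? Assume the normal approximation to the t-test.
Power ≈ 0.50; the study is underpowered (power < 0.80)

Power calculation (two-sample t-test, normal approximation):
z_β = d · √(n/2) - z_α
z_β = 0.3 · √(61/2) - 1.645
z_β = 0.3 · 5.523 - 1.645
z_β = 0.012

Power = Φ(z_β) = Φ(0.012) ≈ 0.505

Effect size d = 0.3 is small by Cohen's convention (0.2/0.5/0.8).

Threshold: power ≥ 0.80 is conventionally adequate.
Power ≈ 0.50 → the study is underpowered (power < 0.80).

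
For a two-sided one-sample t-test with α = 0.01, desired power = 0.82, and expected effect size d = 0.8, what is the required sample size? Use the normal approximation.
n = 20

Sample size formula (one-sample t-test, normal approximation):
n = ((z_{α/2} + z_β) / d)²

z_{α/2} = 2.576 (for α = 0.01, two-sided)
z_β = 0.915 (for power = 0.82)
d = 0.8

n = ((2.576 + 0.915) / 0.8)²
n = (4.364)²
n ≈ 19.04
Round up to the next whole number: n = 20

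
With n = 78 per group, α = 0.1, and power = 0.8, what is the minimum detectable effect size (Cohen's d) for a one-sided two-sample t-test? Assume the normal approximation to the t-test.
d ≈ 0.34

Minimum detectable effect (two-sample t-test, normal approximation):
d = (z_α + z_β) / √(n/2)
d = (1.282 + 0.842) / √(78/2)
d = 2.123 / 6.245
d ≈ 0.34

By Cohen's convention (0.2 small / 0.5 medium / 0.8 large): small effect.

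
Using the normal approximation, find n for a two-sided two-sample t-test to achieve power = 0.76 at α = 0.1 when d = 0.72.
n = 22 per group

Sample size formula (two-sample t-test, normal approximation):
n = 2 · ((z_{α/2} + z_β) / d)²

z_{α/2} = 1.645 (for α = 0.1, two-sided)
z_β = 0.706 (for power = 0.76)
d = 0.72

n = 2 · ((1.645 + 0.706) / 0.72)²
n = 2 · (3.265)²
n ≈ 21.32
Round up to the next whole number: n = 22 per group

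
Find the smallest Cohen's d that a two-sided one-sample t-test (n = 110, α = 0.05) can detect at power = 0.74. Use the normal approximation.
d ≈ 0.25

Minimum detectable effect (one-sample t-test, normal approximation):
d = (z_{α/2} + z_β) / √n
d = (1.960 + 0.643) / √110
d = 2.603 / 10.488
d ≈ 0.25

By Cohen's convention (0.2 small / 0.5 medium / 0.8 large): small effect.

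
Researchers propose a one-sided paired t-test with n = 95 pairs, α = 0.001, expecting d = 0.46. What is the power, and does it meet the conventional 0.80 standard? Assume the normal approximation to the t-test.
Power ≈ 0.92; the study is adequately powered (power ≥ 0.80)

Power calculation (paired t-test, normal approximation):
z_β = d · √n - z_α
z_β = 0.46 · √95 - 3.090
z_β = 0.46 · 9.747 - 3.090
z_β = 1.393

Power = Φ(z_β) = Φ(1.393) ≈ 0.918

Effect size d = 0.46 is small by Cohen's convention (0.2/0.5/0.8).

Threshold: power ≥ 0.80 is conventionally adequate.
Power ≈ 0.92 → the study is adequately powered (power ≥ 0.80).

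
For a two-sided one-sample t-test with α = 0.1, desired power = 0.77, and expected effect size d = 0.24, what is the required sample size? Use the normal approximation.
n = 99

Sample size formula (one-sample t-test, normal approximation):
n = ((z_{α/2} + z_β) / d)²

z_{α/2} = 1.645 (for α = 0.1, two-sided)
z_β = 0.739 (for power = 0.77)
d = 0.24

n = ((1.645 + 0.739) / 0.24)²
n = (9.933)²
n ≈ 98.66
Round up to the next whole number: n = 99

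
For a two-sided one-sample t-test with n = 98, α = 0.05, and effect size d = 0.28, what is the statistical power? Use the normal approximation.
Power ≈ 0.79

Power calculation (one-sample t-test, normal approximation):
z_β = d · √n - z_{α/2}
z_β = 0.28 · √98 - 1.960
z_β = 0.28 · 9.899 - 1.960
z_β = 0.812

Power = Φ(z_β) = Φ(0.812) ≈ 0.792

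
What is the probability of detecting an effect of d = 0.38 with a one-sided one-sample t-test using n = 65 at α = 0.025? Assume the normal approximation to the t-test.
Power ≈ 0.87

Power calculation (one-sample t-test, normal approximation):
z_β = d · √n - z_α
z_β = 0.38 · √65 - 1.960
z_β = 0.38 · 8.062 - 1.960
z_β = 1.104

Power = Φ(z_β) = Φ(1.104) ≈ 0.865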